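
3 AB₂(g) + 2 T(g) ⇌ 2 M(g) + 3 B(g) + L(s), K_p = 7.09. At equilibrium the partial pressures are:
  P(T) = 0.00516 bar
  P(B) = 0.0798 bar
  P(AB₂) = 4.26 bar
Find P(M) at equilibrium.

P(M) = 5.36 bar

(L is a pure solid — omitted from K_p.)
At equilibrium, K_p = P(M)²·P(B)³ / (P(AB₂)³·P(T)²) = 7.09.
(P(M))²·(0.0798)³ / ((4.26)³·(0.00516)²) = 7.09
P(M)² = 28.7 ⇒ P(M) = 5.36 bar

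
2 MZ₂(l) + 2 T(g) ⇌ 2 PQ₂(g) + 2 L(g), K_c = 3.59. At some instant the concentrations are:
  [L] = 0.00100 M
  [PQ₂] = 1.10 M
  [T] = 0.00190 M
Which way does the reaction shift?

(MZ₂ is a pure liquid — omitted from Q_c.)
Q_c = [PQ₂]²·[L]² / [T]² = (1.10)²·(0.00100)² / (0.00190)² = 0.335
Q_c = 0.335 < K_c = 3.59, so the forward reaction proceeds.

in the forward direction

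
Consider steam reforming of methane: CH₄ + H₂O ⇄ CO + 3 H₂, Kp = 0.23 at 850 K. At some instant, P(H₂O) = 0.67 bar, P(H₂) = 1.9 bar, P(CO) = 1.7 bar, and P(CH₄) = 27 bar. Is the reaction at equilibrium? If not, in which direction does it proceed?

toward reactants

Qp = P(CO)·P(H₂)³ / (P(CH₄)·P(H₂O)) = (1.7)·(1.9)³ / ((27)·(0.67)) = 0.64
Qp = 0.64 > Kp = 0.23, so the reverse reaction proceeds.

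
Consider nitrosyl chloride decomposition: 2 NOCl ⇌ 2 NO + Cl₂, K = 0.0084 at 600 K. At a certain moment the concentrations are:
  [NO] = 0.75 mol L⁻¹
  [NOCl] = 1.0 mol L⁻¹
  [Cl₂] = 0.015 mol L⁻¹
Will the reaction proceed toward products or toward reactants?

no net change (already at equilibrium)

Q = [NO]²·[Cl₂] / [NOCl]² = (0.75)²·(0.015) / (1.0)² = 0.0084
Q = 0.0084 = K, so the system is already at equilibrium.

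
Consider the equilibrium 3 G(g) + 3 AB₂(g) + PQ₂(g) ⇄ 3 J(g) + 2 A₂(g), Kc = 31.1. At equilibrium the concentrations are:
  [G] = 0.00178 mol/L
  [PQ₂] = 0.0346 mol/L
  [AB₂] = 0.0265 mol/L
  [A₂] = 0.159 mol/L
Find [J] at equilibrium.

[J] = 1.65e-4 mol/L

At equilibrium, Kc = [J]³·[A₂]² / ([G]³·[AB₂]³·[PQ₂]) = 31.1.
([J])³·(0.159)² / ((0.00178)³·(0.0265)³·(0.0346)) = 31.1
[J]³ = 4.47e-12 ⇒ [J] = 1.65e-4 mol/L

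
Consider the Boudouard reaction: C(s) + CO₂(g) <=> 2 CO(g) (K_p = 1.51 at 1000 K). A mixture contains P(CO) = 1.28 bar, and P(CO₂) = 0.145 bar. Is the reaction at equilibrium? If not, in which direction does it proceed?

in the reverse direction

(C is a pure solid — omitted from Q_p.)
Q_p = P(CO)² / P(CO₂) = (1.28)² / (0.145) = 11.3
Q_p = 11.3 > K_p = 1.51, so the reverse reaction proceeds.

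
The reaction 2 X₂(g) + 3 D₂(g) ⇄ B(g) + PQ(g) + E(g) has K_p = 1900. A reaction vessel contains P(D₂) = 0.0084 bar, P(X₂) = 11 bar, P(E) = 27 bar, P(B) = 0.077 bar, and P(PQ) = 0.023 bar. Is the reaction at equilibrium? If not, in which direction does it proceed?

to the right

Q_p = P(B)·P(PQ)·P(E) / (P(X₂)²·P(D₂)³) = (0.077)·(0.023)·(27) / ((11)²·(0.0084)³) = 670
Q_p = 670 < K_p = 1900, so the forward reaction proceeds.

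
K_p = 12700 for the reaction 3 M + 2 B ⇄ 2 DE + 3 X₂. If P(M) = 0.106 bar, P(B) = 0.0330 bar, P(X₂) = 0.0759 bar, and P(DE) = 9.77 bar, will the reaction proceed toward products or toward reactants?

Q_p = P(DE)²·P(X₂)³ / (P(M)³·P(B)²) = (9.77)²·(0.0759)³ / ((0.106)³·(0.0330)²) = 32200
Q_p = 32200 > K_p = 12700, so the reverse reaction proceeds.

in the reverse direction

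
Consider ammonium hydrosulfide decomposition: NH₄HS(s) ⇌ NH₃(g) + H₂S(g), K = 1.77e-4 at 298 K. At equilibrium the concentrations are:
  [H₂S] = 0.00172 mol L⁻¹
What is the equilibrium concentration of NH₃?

(NH₄HS is a pure solid — omitted from K.)
At equilibrium, K = [NH₃]·[H₂S] = 1.77e-4.
([NH₃])·(0.00172) = 1.77e-4
[NH₃] = 0.103 mol L⁻¹

[NH₃] = 0.103 mol L⁻¹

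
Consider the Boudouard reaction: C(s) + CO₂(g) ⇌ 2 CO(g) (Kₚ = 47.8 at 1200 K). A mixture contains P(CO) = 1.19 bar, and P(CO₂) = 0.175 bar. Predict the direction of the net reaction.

(C is a pure solid — omitted from Qₚ.)
Qₚ = P(CO)² / P(CO₂) = (1.19)² / (0.175) = 8.09
Qₚ = 8.09 < Kₚ = 47.8, so the forward reaction proceeds.

to the right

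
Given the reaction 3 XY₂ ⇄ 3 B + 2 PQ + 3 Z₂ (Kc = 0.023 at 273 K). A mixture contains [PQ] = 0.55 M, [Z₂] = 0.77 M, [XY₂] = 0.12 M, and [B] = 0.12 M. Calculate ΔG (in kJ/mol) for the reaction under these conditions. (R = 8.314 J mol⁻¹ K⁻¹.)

Qc = [B]³·[PQ]²·[Z₂]³ / [XY₂]³ = (0.12)³·(0.55)²·(0.77)³ / (0.12)³ = 0.138
ΔG = RT ln(Qc/Kc) = (8.314 J mol⁻¹ K⁻¹)(273 K) × ln(0.138/0.023)
   = (2.270 kJ/mol)(1.792) = 4.07 kJ/mol
ΔG > 0, so the forward reaction is non-spontaneous (proceeds in reverse).

ΔG = 4.07 kJ/mol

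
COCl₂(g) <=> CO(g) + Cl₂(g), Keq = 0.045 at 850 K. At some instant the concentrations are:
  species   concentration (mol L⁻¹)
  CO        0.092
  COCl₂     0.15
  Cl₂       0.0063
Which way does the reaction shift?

in the forward direction

Q = [CO]·[Cl₂] / [COCl₂] = (0.092)·(0.0063) / (0.15) = 0.0039
Q = 0.0039 < Keq = 0.045, so the forward reaction proceeds.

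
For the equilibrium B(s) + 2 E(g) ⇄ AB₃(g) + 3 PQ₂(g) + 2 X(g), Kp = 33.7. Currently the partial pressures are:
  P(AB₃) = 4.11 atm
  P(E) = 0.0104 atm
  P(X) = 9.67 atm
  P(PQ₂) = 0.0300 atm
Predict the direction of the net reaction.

toward reactants

(B is a pure solid — omitted from Qp.)
Qp = P(AB₃)·P(PQ₂)³·P(X)² / P(E)² = (4.11)·(0.0300)³·(9.67)² / (0.0104)² = 95.9
Qp = 95.9 > Kp = 33.7, so the reverse reaction proceeds.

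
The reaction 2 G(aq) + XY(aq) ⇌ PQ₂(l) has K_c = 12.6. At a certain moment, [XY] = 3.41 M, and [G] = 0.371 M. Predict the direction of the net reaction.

(PQ₂ is a pure liquid — omitted from Q_c.)
Q_c = 1 / ([G]²·[XY]) = 1 / ((0.371)²·(3.41)) = 2.13
Q_c = 2.13 < K_c = 12.6, so the forward reaction proceeds.

forward (toward products)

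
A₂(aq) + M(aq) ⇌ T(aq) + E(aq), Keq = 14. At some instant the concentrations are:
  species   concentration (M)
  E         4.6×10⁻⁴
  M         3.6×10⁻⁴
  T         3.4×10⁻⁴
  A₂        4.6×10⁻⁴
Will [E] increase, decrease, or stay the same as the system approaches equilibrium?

Q = [T]·[E] / ([A₂]·[M]) = (3.4×10⁻⁴)·(4.6×10⁻⁴) / ((4.6×10⁻⁴)·(3.6×10⁻⁴)) = 0.94
Q = 0.94 < Keq = 14: net forward reaction.
E is a product, so it increases.

increase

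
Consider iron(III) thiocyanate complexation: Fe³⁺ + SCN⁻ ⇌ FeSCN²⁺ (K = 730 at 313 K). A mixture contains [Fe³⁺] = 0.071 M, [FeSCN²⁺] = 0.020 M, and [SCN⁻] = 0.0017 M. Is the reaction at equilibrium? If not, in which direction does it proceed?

Q = [FeSCN²⁺] / ([Fe³⁺]·[SCN⁻]) = (0.020) / ((0.071)·(0.0017)) = 170
Q = 170 < K = 730, so the forward reaction proceeds.

forward (toward products)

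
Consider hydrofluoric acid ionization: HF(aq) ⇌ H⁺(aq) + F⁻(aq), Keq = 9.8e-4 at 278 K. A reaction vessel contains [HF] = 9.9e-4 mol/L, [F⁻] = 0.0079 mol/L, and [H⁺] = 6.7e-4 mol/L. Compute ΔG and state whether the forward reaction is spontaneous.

ΔG = 3.92 kJ/mol; the forward reaction is non-spontaneous

Q = [H⁺]·[F⁻] / [HF] = (6.7e-4)·(0.0079) / (9.9e-4) = 0.00535
ΔG = RT ln(Q/Keq) = (8.314 J mol⁻¹ K⁻¹)(278 K) × ln(0.00535/9.8e-4)
   = (2.311 kJ/mol)(1.697) = 3.92 kJ/mol
ΔG > 0, so the forward reaction is non-spontaneous (proceeds in reverse).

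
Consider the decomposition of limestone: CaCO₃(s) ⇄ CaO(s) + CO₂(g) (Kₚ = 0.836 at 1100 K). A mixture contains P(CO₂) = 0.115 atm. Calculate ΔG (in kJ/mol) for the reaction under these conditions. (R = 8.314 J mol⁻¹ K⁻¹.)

ΔG = -18.1 kJ/mol

(CaCO₃, CaO are pure solids — omitted from Qₚ.)
Qₚ = P(CO₂) = 0.115
ΔG = RT ln(Qₚ/Kₚ) = (8.314 J mol⁻¹ K⁻¹)(1100 K) × ln(0.115/0.836)
   = (9.145 kJ/mol)(-1.984) = -18.1 kJ/mol
ΔG < 0, so the forward reaction is spontaneous (proceeds forward).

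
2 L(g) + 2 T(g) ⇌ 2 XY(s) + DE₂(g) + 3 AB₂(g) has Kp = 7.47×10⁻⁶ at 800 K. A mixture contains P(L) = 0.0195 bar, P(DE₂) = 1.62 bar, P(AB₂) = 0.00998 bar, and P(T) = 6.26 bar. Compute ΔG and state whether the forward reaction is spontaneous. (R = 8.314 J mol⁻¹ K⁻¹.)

(XY is a pure solid — omitted from Qp.)
Qp = P(DE₂)·P(AB₂)³ / (P(L)²·P(T)²) = (1.62)·(0.00998)³ / ((0.0195)²·(6.26)²) = 1.08×10⁻⁴
ΔG = RT ln(Qp/Kp) = (8.314 J mol⁻¹ K⁻¹)(800 K) × ln(1.08×10⁻⁴/7.47×10⁻⁶)
   = (6.651 kJ/mol)(2.671) = 17.8 kJ/mol
ΔG > 0, so the forward reaction is non-spontaneous (proceeds in reverse).

ΔG = 17.8 kJ/mol; the forward reaction is non-spontaneous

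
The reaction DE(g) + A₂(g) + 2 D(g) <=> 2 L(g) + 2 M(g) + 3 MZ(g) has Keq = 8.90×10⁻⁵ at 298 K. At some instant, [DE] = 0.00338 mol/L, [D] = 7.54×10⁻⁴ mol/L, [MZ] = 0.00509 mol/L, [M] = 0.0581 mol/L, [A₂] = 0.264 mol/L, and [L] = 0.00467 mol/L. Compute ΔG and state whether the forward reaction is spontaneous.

ΔG = -3.81 kJ/mol; the forward reaction is spontaneous

Q = [L]²·[M]²·[MZ]³ / ([DE]·[A₂]·[D]²) = (0.00467)²·(0.0581)²·(0.00509)³ / ((0.00338)·(0.264)·(7.54×10⁻⁴)²) = 1.91×10⁻⁵
ΔG = RT ln(Q/Keq) = (8.314 J mol⁻¹ K⁻¹)(298 K) × ln(1.91×10⁻⁵/8.90×10⁻⁵)
   = (2.478 kJ/mol)(-1.539) = -3.81 kJ/mol
ΔG < 0, so the forward reaction is spontaneous (proceeds forward).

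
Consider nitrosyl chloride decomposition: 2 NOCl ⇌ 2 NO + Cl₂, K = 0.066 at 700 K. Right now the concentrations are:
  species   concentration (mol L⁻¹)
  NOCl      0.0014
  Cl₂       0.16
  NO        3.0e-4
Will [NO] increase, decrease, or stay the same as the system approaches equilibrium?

increase

Q = [NO]²·[Cl₂] / [NOCl]² = (3.0e-4)²·(0.16) / (0.0014)² = 0.0073
Q = 0.0073 < K = 0.066: net forward reaction.
NO is a product, so it increases.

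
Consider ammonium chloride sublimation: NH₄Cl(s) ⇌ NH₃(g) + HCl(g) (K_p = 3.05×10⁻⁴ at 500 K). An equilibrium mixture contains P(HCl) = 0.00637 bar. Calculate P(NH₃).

(NH₄Cl is a pure solid — omitted from K_p.)
At equilibrium, K_p = P(NH₃)·P(HCl) = 3.05×10⁻⁴.
(P(NH₃))·(0.00637) = 3.05×10⁻⁴
P(NH₃) = 0.0479 bar

P(NH₃) = 0.0479 bar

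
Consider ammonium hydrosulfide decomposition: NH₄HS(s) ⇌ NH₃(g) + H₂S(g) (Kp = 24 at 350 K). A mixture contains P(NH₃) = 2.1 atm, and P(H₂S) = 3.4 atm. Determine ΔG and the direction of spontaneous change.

ΔG = -3.53 kJ/mol; the forward reaction is spontaneous

(NH₄HS is a pure solid — omitted from Qp.)
Qp = P(NH₃)·P(H₂S) = (2.1)·(3.4) = 7.14
ΔG = RT ln(Qp/Kp) = (8.314 J mol⁻¹ K⁻¹)(350 K) × ln(7.14/24)
   = (2.910 kJ/mol)(-1.212) = -3.53 kJ/mol
ΔG < 0, so the forward reaction is spontaneous (proceeds forward).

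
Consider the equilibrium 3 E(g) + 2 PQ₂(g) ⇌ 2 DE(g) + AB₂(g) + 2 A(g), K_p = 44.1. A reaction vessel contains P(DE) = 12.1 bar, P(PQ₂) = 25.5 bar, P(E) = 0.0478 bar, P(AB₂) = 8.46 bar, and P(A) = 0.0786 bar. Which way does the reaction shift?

in the reverse direction

Q_p = P(DE)²·P(AB₂)·P(A)² / (P(E)³·P(PQ₂)²) = (12.1)²·(8.46)·(0.0786)² / ((0.0478)³·(25.5)²) = 108
Q_p = 108 > K_p = 44.1, so the reverse reaction proceeds.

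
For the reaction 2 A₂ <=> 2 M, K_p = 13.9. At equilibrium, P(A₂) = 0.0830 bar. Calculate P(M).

P(M) = 0.309 bar

At equilibrium, K_p = P(M)² / P(A₂)² = 13.9.
(P(M))² / (0.0830)² = 13.9
P(M)² = 0.0958 ⇒ P(M) = 0.309 bar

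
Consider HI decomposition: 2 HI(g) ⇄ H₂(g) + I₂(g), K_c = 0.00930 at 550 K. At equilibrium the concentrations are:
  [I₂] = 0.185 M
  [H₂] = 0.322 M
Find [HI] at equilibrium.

At equilibrium, K_c = [H₂]·[I₂] / [HI]² = 0.00930.
(0.322)·(0.185) / ([HI])² = 0.00930
[HI]² = 6.41 ⇒ [HI] = 2.53 M

[HI] = 2.53 M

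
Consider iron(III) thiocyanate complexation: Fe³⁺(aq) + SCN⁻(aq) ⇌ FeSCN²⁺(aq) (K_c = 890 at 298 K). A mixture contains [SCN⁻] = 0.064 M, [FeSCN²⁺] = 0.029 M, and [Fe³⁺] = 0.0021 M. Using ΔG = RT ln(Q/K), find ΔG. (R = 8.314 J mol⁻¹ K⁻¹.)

Q_c = [FeSCN²⁺] / ([Fe³⁺]·[SCN⁻]) = (0.029) / ((0.0021)·(0.064)) = 216
ΔG = RT ln(Q_c/K_c) = (8.314 J mol⁻¹ K⁻¹)(298 K) × ln(216/890)
   = (2.478 kJ/mol)(-1.416) = -3.51 kJ/mol
ΔG < 0, so the forward reaction is spontaneous (proceeds forward).

ΔG = -3.51 kJ/mol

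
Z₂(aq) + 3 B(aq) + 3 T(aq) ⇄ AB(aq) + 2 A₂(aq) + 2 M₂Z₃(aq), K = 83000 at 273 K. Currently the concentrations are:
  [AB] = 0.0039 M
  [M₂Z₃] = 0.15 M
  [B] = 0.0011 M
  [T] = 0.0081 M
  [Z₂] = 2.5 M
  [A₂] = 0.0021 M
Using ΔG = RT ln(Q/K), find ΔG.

Q = [AB]·[A₂]²·[M₂Z₃]² / ([Z₂]·[B]³·[T]³) = (0.0039)·(0.0021)²·(0.15)² / ((2.5)·(0.0011)³·(0.0081)³) = 2.19e5
ΔG = RT ln(Q/K) = (8.314 J mol⁻¹ K⁻¹)(273 K) × ln(2.19e5/83000)
   = (2.270 kJ/mol)(0.9702) = 2.20 kJ/mol
ΔG > 0, so the forward reaction is non-spontaneous (proceeds in reverse).

ΔG = 2.20 kJ/mol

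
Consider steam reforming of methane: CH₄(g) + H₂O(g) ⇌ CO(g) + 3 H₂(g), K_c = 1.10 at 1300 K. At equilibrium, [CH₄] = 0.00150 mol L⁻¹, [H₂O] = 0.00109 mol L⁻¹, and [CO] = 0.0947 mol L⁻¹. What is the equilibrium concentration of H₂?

At equilibrium, K_c = [CO]·[H₂]³ / ([CH₄]·[H₂O]) = 1.10.
(0.0947)·([H₂])³ / ((0.00150)·(0.00109)) = 1.10
[H₂]³ = 1.90×10⁻⁵ ⇒ [H₂] = 0.0267 mol L⁻¹

[H₂] = 0.0267 mol L⁻¹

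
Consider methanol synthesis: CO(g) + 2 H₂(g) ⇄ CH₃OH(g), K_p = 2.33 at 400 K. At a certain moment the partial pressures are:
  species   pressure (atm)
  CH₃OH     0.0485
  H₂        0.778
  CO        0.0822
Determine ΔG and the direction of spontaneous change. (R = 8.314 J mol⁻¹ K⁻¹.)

ΔG = -2.90 kJ/mol; the forward reaction is spontaneous

Q_p = P(CH₃OH) / (P(CO)·P(H₂)²) = (0.0485) / ((0.0822)·(0.778)²) = 0.975
ΔG = RT ln(Q_p/K_p) = (8.314 J mol⁻¹ K⁻¹)(400 K) × ln(0.975/2.33)
   = (3.326 kJ/mol)(-0.8712) = -2.90 kJ/mol
ΔG < 0, so the forward reaction is spontaneous (proceeds forward).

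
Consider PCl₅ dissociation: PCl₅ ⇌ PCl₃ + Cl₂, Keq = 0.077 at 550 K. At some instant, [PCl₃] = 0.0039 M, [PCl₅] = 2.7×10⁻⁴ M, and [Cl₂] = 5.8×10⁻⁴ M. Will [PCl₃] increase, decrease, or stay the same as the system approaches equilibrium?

Q = [PCl₃]·[Cl₂] / [PCl₅] = (0.0039)·(5.8×10⁻⁴) / (2.7×10⁻⁴) = 0.0084
Q = 0.0084 < Keq = 0.077: net forward reaction.
PCl₃ is a product, so it increases.

increase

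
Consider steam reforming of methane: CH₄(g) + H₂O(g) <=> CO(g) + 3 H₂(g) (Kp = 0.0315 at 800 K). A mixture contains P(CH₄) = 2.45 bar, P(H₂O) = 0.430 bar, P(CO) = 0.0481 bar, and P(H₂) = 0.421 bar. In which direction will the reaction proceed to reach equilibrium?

forward (toward products)

Qp = P(CO)·P(H₂)³ / (P(CH₄)·P(H₂O)) = (0.0481)·(0.421)³ / ((2.45)·(0.430)) = 0.00341
Qp = 0.00341 < Kp = 0.0315, so the forward reaction proceeds.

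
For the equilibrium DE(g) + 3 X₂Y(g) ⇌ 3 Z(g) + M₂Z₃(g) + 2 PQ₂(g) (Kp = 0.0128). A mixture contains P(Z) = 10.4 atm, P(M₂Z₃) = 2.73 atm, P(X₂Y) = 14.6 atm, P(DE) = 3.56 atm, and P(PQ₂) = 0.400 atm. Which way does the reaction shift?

in the reverse direction

Qp = P(Z)³·P(M₂Z₃)·P(PQ₂)² / (P(DE)·P(X₂Y)³) = (10.4)³·(2.73)·(0.400)² / ((3.56)·(14.6)³) = 0.0443
Qp = 0.0443 > Kp = 0.0128, so the reverse reaction proceeds.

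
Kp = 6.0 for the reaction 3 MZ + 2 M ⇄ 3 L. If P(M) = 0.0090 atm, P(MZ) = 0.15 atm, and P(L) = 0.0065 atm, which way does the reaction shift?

Qp = P(L)³ / (P(MZ)³·P(M)²) = (0.0065)³ / ((0.15)³·(0.0090)²) = 1.0
Qp = 1.0 < Kp = 6.0, so the forward reaction proceeds.

in the forward direction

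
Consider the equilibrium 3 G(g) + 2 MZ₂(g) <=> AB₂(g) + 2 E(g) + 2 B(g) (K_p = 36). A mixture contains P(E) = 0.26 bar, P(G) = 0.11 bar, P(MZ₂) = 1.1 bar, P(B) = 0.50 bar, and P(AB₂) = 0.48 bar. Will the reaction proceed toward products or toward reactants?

Q_p = P(AB₂)·P(E)²·P(B)² / (P(G)³·P(MZ₂)²) = (0.48)·(0.26)²·(0.50)² / ((0.11)³·(1.1)²) = 5.0
Q_p = 5.0 < K_p = 36, so the forward reaction proceeds.

forward (toward products)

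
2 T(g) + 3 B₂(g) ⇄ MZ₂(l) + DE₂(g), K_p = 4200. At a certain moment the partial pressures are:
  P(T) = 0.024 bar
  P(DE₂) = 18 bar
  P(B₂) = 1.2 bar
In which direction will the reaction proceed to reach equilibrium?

toward reactants

(MZ₂ is a pure liquid — omitted from Q_p.)
Q_p = P(DE₂) / (P(T)²·P(B₂)³) = (18) / ((0.024)²·(1.2)³) = 18000
Q_p = 18000 > K_p = 4200, so the reverse reaction proceeds.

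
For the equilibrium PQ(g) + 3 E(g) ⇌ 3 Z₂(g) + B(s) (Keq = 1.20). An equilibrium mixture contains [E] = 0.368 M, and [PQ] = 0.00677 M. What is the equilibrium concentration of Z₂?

(B is a pure solid — omitted from Keq.)
At equilibrium, Keq = [Z₂]³ / ([PQ]·[E]³) = 1.20.
([Z₂])³ / ((0.00677)·(0.368)³) = 1.20
[Z₂]³ = 4.05e-4 ⇒ [Z₂] = 0.0740 M

[Z₂] = 0.0740 M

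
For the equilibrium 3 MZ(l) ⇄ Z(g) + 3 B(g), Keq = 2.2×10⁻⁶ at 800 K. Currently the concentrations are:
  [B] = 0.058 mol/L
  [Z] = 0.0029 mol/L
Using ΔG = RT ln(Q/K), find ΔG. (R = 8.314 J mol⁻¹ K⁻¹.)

ΔG = -9.03 kJ/mol

(MZ is a pure liquid — omitted from Q.)
Q = [Z]·[B]³ = (0.0029)·(0.058)³ = 5.66×10⁻⁷
ΔG = RT ln(Q/Keq) = (8.314 J mol⁻¹ K⁻¹)(800 K) × ln(5.66×10⁻⁷/2.2×10⁻⁶)
   = (6.651 kJ/mol)(-1.358) = -9.03 kJ/mol
ΔG < 0, so the forward reaction is spontaneous (proceeds forward).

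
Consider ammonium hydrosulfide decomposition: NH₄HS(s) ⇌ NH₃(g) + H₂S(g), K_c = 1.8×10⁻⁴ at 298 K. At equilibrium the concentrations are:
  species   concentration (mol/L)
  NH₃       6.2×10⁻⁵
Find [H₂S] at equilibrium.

(NH₄HS is a pure solid — omitted from K_c.)
At equilibrium, K_c = [NH₃]·[H₂S] = 1.8×10⁻⁴.
(6.2×10⁻⁵)·([H₂S]) = 1.8×10⁻⁴
[H₂S] = 2.90 = 2.9 mol/L

[H₂S] = 2.9 mol/L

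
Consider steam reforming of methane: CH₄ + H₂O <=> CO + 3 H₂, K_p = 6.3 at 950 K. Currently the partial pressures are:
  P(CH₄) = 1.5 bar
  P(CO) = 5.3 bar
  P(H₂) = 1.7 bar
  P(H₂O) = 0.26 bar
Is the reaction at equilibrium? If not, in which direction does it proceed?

in the reverse direction

Q_p = P(CO)·P(H₂)³ / (P(CH₄)·P(H₂O)) = (5.3)·(1.7)³ / ((1.5)·(0.26)) = 67
Q_p = 67 > K_p = 6.3, so the reverse reaction proceeds.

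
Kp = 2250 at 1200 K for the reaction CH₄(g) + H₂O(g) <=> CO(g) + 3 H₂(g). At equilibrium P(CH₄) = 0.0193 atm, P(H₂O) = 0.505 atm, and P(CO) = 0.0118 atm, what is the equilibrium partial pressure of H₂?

At equilibrium, Kp = P(CO)·P(H₂)³ / (P(CH₄)·P(H₂O)) = 2250.
(0.0118)·(P(H₂))³ / ((0.0193)·(0.505)) = 2250
P(H₂)³ = 1860 ⇒ P(H₂) = 12.3 atm

P(H₂) = 12.3 atm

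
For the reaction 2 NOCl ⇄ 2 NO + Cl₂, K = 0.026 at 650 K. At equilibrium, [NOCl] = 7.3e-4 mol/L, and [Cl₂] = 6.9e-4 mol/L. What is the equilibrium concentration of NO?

[NO] = 0.0045 mol/L

At equilibrium, K = [NO]²·[Cl₂] / [NOCl]² = 0.026.
([NO])²·(6.9e-4) / (7.3e-4)² = 0.026
[NO]² = 2.01e-5 ⇒ [NO] = 0.0045 mol/L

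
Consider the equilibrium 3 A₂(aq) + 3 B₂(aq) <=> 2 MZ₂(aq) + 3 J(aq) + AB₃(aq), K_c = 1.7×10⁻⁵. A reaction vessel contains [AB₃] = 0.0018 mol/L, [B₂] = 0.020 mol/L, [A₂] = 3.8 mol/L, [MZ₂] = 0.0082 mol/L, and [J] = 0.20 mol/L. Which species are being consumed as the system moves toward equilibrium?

A₂, B₂ (reactants)

Q_c = [MZ₂]²·[J]³·[AB₃] / ([A₂]³·[B₂]³) = (0.0082)²·(0.20)³·(0.0018) / ((3.8)³·(0.020)³) = 2.2×10⁻⁶
Q_c = 2.2×10⁻⁶ < K_c = 1.7×10⁻⁵: net forward reaction.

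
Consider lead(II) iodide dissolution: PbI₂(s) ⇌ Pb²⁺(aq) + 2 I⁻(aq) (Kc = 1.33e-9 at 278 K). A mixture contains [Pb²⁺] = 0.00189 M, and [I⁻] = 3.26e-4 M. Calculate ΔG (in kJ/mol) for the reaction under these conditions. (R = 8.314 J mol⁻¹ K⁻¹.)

ΔG = -4.37 kJ/mol

(PbI₂ is a pure solid — omitted from Qc.)
Qc = [Pb²⁺]·[I⁻]² = (0.00189)·(3.26e-4)² = 2.01e-10
ΔG = RT ln(Qc/Kc) = (8.314 J mol⁻¹ K⁻¹)(278 K) × ln(2.01e-10/1.33e-9)
   = (2.311 kJ/mol)(-1.890) = -4.37 kJ/mol
ΔG < 0, so the forward reaction is spontaneous (proceeds forward).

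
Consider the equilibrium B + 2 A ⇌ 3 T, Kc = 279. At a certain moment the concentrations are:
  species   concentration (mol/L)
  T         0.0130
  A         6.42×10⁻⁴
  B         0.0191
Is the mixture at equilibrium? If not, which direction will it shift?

yes, at equilibrium

Qc = [T]³ / ([B]·[A]²) = (0.0130)³ / ((0.0191)·(6.42×10⁻⁴)²) = 279
Qc = 279 = Kc; the system is at equilibrium.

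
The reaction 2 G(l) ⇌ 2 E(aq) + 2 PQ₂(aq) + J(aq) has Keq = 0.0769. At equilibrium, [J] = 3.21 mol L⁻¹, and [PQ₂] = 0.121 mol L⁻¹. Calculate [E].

(G is a pure liquid — omitted from Keq.)
At equilibrium, Keq = [E]²·[PQ₂]²·[J] = 0.0769.
([E])²·(0.121)²·(3.21) = 0.0769
[E]² = 1.64 ⇒ [E] = 1.28 mol L⁻¹

[E] = 1.28 mol L⁻¹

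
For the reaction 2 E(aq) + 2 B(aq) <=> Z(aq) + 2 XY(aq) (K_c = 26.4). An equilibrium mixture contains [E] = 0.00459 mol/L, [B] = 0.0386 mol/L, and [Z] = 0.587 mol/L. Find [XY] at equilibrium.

At equilibrium, K_c = [Z]·[XY]² / ([E]²·[B]²) = 26.4.
(0.587)·([XY])² / ((0.00459)²·(0.0386)²) = 26.4
[XY]² = 1.41e-6 ⇒ [XY] = 0.00119 mol/L

[XY] = 0.00119 mol/L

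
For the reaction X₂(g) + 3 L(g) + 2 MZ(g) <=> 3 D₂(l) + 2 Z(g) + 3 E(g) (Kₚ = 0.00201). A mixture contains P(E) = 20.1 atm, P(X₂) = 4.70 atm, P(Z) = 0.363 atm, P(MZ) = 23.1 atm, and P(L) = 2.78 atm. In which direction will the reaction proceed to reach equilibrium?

(D₂ is a pure liquid — omitted from Qₚ.)
Qₚ = P(Z)²·P(E)³ / (P(X₂)·P(L)³·P(MZ)²) = (0.363)²·(20.1)³ / ((4.70)·(2.78)³·(23.1)²) = 0.0199
Qₚ = 0.0199 > Kₚ = 0.00201, so the reverse reaction proceeds.

in the reverse direction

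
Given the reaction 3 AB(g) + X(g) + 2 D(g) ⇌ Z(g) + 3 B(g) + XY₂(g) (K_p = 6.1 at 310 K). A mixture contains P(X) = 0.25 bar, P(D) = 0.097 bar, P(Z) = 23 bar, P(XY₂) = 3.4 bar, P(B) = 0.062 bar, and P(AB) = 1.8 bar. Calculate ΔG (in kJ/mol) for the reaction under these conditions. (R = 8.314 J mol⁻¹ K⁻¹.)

Q_p = P(Z)·P(B)³·P(XY₂) / (P(AB)³·P(X)·P(D)²) = (23)·(0.062)³·(3.4) / ((1.8)³·(0.25)·(0.097)²) = 1.36
ΔG = RT ln(Q_p/K_p) = (8.314 J mol⁻¹ K⁻¹)(310 K) × ln(1.36/6.1)
   = (2.577 kJ/mol)(-1.501) = -3.87 kJ/mol
ΔG < 0, so the forward reaction is spontaneous (proceeds forward).

ΔG = -3.87 kJ/mol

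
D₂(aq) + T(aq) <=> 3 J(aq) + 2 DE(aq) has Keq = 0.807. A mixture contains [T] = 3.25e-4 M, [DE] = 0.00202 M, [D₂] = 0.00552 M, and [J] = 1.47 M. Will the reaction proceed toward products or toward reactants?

to the left

Q = [J]³·[DE]² / ([D₂]·[T]) = (1.47)³·(0.00202)² / ((0.00552)·(3.25e-4)) = 7.22
Q = 7.22 > Keq = 0.807, so the reverse reaction proceeds.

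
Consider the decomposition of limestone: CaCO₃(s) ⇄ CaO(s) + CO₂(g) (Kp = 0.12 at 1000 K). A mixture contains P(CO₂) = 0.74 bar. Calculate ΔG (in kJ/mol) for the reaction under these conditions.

ΔG = 15.1 kJ/mol

(CaCO₃, CaO are pure solids — omitted from Qp.)
Qp = P(CO₂) = 0.740
ΔG = RT ln(Qp/Kp) = (8.314 J mol⁻¹ K⁻¹)(1000 K) × ln(0.740/0.12)
   = (8.314 kJ/mol)(1.819) = 15.1 kJ/mol
ΔG > 0, so the forward reaction is non-spontaneous (proceeds in reverse).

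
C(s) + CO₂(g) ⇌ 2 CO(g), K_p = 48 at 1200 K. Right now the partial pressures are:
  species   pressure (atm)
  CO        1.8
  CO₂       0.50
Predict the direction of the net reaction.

in the forward direction

(C is a pure solid — omitted from Q_p.)
Q_p = P(CO)² / P(CO₂) = (1.8)² / (0.50) = 6.5
Q_p = 6.5 < K_p = 48, so the forward reaction proceeds.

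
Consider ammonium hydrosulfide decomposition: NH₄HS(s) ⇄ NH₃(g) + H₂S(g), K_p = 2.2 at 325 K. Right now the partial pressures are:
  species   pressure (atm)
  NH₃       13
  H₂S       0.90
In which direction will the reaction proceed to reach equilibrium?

(NH₄HS is a pure solid — omitted from Q_p.)
Q_p = P(NH₃)·P(H₂S) = (13)·(0.90) = 12
Q_p = 12 > K_p = 2.2, so the reverse reaction proceeds.

toward reactants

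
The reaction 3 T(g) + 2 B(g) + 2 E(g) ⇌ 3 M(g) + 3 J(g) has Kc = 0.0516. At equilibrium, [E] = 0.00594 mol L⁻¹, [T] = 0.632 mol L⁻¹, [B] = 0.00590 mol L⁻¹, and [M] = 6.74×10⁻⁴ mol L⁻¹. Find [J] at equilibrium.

At equilibrium, Kc = [M]³·[J]³ / ([T]³·[B]²·[E]²) = 0.0516.
(6.74×10⁻⁴)³·([J])³ / ((0.632)³·(0.00590)²·(0.00594)²) = 0.0516
[J]³ = 0.0523 ⇒ [J] = 0.374 mol L⁻¹

[J] = 0.374 mol L⁻¹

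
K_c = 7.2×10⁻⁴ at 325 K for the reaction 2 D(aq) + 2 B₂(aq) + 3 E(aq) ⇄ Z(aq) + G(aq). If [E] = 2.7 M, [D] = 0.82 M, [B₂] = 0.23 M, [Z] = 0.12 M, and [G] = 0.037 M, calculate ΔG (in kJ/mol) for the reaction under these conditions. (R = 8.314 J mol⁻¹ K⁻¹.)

Q_c = [Z]·[G] / ([D]²·[B₂]²·[E]³) = (0.12)·(0.037) / ((0.82)²·(0.23)²·(2.7)³) = 0.00634
ΔG = RT ln(Q_c/K_c) = (8.314 J mol⁻¹ K⁻¹)(325 K) × ln(0.00634/7.2×10⁻⁴)
   = (2.702 kJ/mol)(2.175) = 5.88 kJ/mol
ΔG > 0, so the forward reaction is non-spontaneous (proceeds in reverse).

ΔG = 5.88 kJ/mol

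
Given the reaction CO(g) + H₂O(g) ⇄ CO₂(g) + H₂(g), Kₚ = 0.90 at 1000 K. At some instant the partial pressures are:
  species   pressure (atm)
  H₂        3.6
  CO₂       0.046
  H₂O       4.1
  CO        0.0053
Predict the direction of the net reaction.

reverse (toward reactants)

Qₚ = P(CO₂)·P(H₂) / (P(CO)·P(H₂O)) = (0.046)·(3.6) / ((0.0053)·(4.1)) = 7.6
Qₚ = 7.6 > Kₚ = 0.90, so the reverse reaction proceeds.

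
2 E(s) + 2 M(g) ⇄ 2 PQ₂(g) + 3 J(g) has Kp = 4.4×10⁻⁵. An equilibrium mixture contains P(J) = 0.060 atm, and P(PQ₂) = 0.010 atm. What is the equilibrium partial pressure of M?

P(M) = 0.022 atm

(E is a pure solid — omitted from Kp.)
At equilibrium, Kp = P(PQ₂)²·P(J)³ / P(M)² = 4.4×10⁻⁵.
(0.010)²·(0.060)³ / (P(M))² = 4.4×10⁻⁵
P(M)² = 4.91×10⁻⁴ ⇒ P(M) = 0.022 atm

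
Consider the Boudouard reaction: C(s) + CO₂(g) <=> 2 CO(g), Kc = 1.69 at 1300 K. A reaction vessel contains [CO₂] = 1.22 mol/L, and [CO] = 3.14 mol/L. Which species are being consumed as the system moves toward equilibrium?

CO (products)

(C is a pure solid — omitted from Qc.)
Qc = [CO]² / [CO₂] = (3.14)² / (1.22) = 8.08
Qc = 8.08 > Kc = 1.69: net reverse reaction.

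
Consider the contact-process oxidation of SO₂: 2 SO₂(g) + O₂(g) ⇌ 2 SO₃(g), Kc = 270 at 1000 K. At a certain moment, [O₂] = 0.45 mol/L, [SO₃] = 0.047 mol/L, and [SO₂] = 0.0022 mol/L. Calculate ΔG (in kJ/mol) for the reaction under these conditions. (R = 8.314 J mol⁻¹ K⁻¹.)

Qc = [SO₃]² / ([SO₂]²·[O₂]) = (0.047)² / ((0.0022)²·(0.45)) = 1010
ΔG = RT ln(Qc/Kc) = (8.314 J mol⁻¹ K⁻¹)(1000 K) × ln(1010/270)
   = (8.314 kJ/mol)(1.319) = 11.0 kJ/mol
ΔG > 0, so the forward reaction is non-spontaneous (proceeds in reverse).

ΔG = 11.0 kJ/mol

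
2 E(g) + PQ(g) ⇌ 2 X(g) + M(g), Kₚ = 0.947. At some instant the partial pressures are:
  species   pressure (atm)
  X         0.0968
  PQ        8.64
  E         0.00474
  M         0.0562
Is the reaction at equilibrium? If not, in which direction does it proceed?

Qₚ = P(X)²·P(M) / (P(E)²·P(PQ)) = (0.0968)²·(0.0562) / ((0.00474)²·(8.64)) = 2.71
Qₚ = 2.71 > Kₚ = 0.947, so the reverse reaction proceeds.

toward reactants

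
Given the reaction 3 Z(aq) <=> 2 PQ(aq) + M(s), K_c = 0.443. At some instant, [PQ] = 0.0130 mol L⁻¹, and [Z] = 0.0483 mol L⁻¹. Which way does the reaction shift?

reverse (toward reactants)

(M is a pure solid — omitted from Q_c.)
Q_c = [PQ]² / [Z]³ = (0.0130)² / (0.0483)³ = 1.50
Q_c = 1.50 > K_c = 0.443, so the reverse reaction proceeds.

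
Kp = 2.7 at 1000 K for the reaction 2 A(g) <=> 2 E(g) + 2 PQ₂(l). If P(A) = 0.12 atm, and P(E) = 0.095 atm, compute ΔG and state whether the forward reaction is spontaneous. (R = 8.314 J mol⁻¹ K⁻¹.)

ΔG = -12.1 kJ/mol; the forward reaction is spontaneous

(PQ₂ is a pure liquid — omitted from Qp.)
Qp = P(E)² / P(A)² = (0.095)² / (0.12)² = 0.627
ΔG = RT ln(Qp/Kp) = (8.314 J mol⁻¹ K⁻¹)(1000 K) × ln(0.627/2.7)
   = (8.314 kJ/mol)(-1.460) = -12.1 kJ/mol
ΔG < 0, so the forward reaction is spontaneous (proceeds forward).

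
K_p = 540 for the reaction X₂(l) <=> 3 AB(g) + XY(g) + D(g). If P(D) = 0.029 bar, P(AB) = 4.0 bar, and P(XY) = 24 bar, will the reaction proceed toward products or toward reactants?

forward (toward products)

(X₂ is a pure liquid — omitted from Q_p.)
Q_p = P(AB)³·P(XY)·P(D) = (4.0)³·(24)·(0.029) = 45
Q_p = 45 < K_p = 540, so the forward reaction proceeds.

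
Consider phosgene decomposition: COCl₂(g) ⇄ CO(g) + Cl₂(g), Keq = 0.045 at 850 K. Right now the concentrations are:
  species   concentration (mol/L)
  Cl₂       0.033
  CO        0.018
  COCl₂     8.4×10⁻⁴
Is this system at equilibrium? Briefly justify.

no; Q > K, reaction proceeds in reverse

Q = [CO]·[Cl₂] / [COCl₂] = (0.018)·(0.033) / (8.4×10⁻⁴) = 0.71
Q = 0.71 > Keq = 0.045: net reverse reaction.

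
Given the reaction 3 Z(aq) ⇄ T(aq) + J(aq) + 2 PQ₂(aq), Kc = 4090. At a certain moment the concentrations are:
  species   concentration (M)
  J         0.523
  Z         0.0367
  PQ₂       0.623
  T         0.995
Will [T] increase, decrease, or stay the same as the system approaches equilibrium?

stay the same

Qc = [T]·[J]·[PQ₂]² / [Z]³ = (0.995)·(0.523)·(0.623)² / (0.0367)³ = 4090
Qc = 4090 = Kc; the system is at equilibrium.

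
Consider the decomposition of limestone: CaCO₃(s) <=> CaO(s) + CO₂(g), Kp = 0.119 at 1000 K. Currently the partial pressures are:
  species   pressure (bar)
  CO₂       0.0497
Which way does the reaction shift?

(CaCO₃, CaO are pure solids — omitted from Qp.)
Qp = P(CO₂) = 0.0497
Qp = 0.0497 < Kp = 0.119, so the forward reaction proceeds.

in the forward direction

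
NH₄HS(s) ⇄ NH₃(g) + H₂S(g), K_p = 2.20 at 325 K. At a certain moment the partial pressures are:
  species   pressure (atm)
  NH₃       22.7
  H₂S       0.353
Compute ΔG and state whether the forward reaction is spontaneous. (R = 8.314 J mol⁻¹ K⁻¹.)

ΔG = 3.49 kJ/mol; the forward reaction is non-spontaneous

(NH₄HS is a pure solid — omitted from Q_p.)
Q_p = P(NH₃)·P(H₂S) = (22.7)·(0.353) = 8.01
ΔG = RT ln(Q_p/K_p) = (8.314 J mol⁻¹ K⁻¹)(325 K) × ln(8.01/2.20)
   = (2.702 kJ/mol)(1.292) = 3.49 kJ/mol
ΔG > 0, so the forward reaction is non-spontaneous (proceeds in reverse).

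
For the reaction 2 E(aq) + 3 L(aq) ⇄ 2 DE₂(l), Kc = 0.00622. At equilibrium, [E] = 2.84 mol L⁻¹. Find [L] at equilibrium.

(DE₂ is a pure liquid — omitted from Kc.)
At equilibrium, Kc = 1 / ([E]²·[L]³) = 0.00622.
1 / ((2.84)²·([L])³) = 0.00622
[L]³ = 19.9 ⇒ [L] = 2.71 mol L⁻¹

[L] = 2.71 mol L⁻¹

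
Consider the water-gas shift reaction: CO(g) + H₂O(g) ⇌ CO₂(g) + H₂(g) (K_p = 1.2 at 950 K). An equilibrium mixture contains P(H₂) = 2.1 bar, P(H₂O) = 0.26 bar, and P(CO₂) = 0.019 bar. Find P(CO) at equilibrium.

P(CO) = 0.13 bar

At equilibrium, K_p = P(CO₂)·P(H₂) / (P(CO)·P(H₂O)) = 1.2.
(0.019)·(2.1) / ((P(CO))·(0.26)) = 1.2
P(CO) = 0.128 = 0.13 bar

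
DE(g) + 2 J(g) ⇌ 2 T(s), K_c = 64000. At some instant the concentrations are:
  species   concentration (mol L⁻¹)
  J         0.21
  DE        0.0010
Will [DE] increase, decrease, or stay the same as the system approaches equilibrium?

decrease

(T is a pure solid — omitted from Q_c.)
Q_c = 1 / ([DE]·[J]²) = 1 / ((0.0010)·(0.21)²) = 23000
Q_c = 23000 < K_c = 64000: net forward reaction.
DE is a reactant, so it decreases.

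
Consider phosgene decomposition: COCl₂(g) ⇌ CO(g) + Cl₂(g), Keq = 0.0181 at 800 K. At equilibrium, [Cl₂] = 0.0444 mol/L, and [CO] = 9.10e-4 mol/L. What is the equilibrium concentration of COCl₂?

[COCl₂] = 0.00223 mol/L

At equilibrium, Keq = [CO]·[Cl₂] / [COCl₂] = 0.0181.
(9.10e-4)·(0.0444) / ([COCl₂]) = 0.0181
[COCl₂] = 0.00223 mol/L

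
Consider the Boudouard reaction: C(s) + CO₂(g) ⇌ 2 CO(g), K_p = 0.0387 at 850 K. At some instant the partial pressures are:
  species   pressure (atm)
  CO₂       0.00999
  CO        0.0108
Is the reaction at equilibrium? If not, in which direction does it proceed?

(C is a pure solid — omitted from Q_p.)
Q_p = P(CO)² / P(CO₂) = (0.0108)² / (0.00999) = 0.0117
Q_p = 0.0117 < K_p = 0.0387, so the forward reaction proceeds.

in the forward direction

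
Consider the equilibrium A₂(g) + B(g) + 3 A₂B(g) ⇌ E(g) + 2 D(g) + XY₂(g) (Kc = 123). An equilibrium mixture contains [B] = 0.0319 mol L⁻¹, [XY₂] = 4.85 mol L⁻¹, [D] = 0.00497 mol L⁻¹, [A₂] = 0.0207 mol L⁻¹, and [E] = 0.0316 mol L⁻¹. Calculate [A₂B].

[A₂B] = 0.0360 mol L⁻¹

At equilibrium, Kc = [E]·[D]²·[XY₂] / ([A₂]·[B]·[A₂B]³) = 123.
(0.0316)·(0.00497)²·(4.85) / ((0.0207)·(0.0319)·([A₂B])³) = 123
[A₂B]³ = 4.66×10⁻⁵ ⇒ [A₂B] = 0.0360 mol L⁻¹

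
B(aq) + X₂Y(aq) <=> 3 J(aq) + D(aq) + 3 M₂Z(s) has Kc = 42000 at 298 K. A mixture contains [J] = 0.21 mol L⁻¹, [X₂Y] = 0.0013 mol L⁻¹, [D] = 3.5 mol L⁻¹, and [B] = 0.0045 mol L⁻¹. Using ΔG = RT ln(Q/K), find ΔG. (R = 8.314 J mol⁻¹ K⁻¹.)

ΔG = -5.02 kJ/mol

(M₂Z is a pure solid — omitted from Qc.)
Qc = [J]³·[D] / ([B]·[X₂Y]) = (0.21)³·(3.5) / ((0.0045)·(0.0013)) = 5540
ΔG = RT ln(Qc/Kc) = (8.314 J mol⁻¹ K⁻¹)(298 K) × ln(5540/42000)
   = (2.478 kJ/mol)(-2.026) = -5.02 kJ/mol
ΔG < 0, so the forward reaction is spontaneous (proceeds forward).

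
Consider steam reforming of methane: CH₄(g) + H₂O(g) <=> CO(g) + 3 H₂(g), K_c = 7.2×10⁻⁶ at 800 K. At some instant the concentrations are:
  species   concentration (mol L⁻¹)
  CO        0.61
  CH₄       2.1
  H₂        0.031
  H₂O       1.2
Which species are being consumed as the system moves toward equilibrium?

none (at equilibrium)

Q_c = [CO]·[H₂]³ / ([CH₄]·[H₂O]) = (0.61)·(0.031)³ / ((2.1)·(1.2)) = 7.2×10⁻⁶
Q_c = 7.2×10⁻⁶ = K_c; the system is at equilibrium.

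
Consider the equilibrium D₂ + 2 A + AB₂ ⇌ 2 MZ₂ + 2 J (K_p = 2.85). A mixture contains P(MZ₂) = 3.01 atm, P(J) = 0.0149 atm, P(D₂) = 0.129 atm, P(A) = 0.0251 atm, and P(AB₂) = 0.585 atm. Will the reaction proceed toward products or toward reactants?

Q_p = P(MZ₂)²·P(J)² / (P(D₂)·P(A)²·P(AB₂)) = (3.01)²·(0.0149)² / ((0.129)·(0.0251)²·(0.585)) = 42.3
Q_p = 42.3 > K_p = 2.85, so the reverse reaction proceeds.

reverse (toward reactants)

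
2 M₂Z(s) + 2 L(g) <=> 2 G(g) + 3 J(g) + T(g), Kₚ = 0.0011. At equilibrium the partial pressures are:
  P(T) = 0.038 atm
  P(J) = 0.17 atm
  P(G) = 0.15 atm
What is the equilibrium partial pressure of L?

P(L) = 0.062 atm

(M₂Z is a pure solid — omitted from Kₚ.)
At equilibrium, Kₚ = P(G)²·P(J)³·P(T) / P(L)² = 0.0011.
(0.15)²·(0.17)³·(0.038) / (P(L))² = 0.0011
P(L)² = 0.00382 ⇒ P(L) = 0.062 atm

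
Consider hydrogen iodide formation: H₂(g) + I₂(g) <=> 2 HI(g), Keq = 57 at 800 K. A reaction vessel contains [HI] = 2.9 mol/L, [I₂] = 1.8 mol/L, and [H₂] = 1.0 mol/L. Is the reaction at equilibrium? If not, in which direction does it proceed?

forward (toward products)

Q = [HI]² / ([H₂]·[I₂]) = (2.9)² / ((1.0)·(1.8)) = 4.7
Q = 4.7 < Keq = 57, so the forward reaction proceeds.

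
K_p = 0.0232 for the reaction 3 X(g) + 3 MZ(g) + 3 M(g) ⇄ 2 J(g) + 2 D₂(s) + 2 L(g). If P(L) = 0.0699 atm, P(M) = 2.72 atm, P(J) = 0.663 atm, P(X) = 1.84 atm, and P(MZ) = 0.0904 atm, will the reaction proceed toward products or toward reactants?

(D₂ is a pure solid — omitted from Q_p.)
Q_p = P(J)²·P(L)² / (P(X)³·P(MZ)³·P(M)³) = (0.663)²·(0.0699)² / ((1.84)³·(0.0904)³·(2.72)³) = 0.0232
Q_p = 0.0232 = K_p, so the system is already at equilibrium.

no net change (already at equilibrium)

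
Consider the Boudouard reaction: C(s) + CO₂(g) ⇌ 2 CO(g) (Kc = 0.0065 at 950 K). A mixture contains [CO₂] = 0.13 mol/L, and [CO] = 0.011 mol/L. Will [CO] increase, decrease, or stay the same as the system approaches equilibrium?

(C is a pure solid — omitted from Qc.)
Qc = [CO]² / [CO₂] = (0.011)² / (0.13) = 9.3×10⁻⁴
Qc = 9.3×10⁻⁴ < Kc = 0.0065: net forward reaction.
CO is a product, so it increases.

increase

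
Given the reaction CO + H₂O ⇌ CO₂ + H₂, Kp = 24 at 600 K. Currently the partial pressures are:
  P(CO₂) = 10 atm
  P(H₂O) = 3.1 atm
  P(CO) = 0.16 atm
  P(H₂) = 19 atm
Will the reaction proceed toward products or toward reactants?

Qp = P(CO₂)·P(H₂) / (P(CO)·P(H₂O)) = (10)·(19) / ((0.16)·(3.1)) = 380
Qp = 380 > Kp = 24, so the reverse reaction proceeds.

toward reactants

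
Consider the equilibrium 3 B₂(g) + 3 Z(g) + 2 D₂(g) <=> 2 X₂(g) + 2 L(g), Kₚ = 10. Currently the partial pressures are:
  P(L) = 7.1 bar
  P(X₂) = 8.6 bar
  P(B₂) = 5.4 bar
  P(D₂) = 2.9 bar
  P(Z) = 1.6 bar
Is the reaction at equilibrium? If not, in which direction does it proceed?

to the right

Qₚ = P(X₂)²·P(L)² / (P(B₂)³·P(Z)³·P(D₂)²) = (8.6)²·(7.1)² / ((5.4)³·(1.6)³·(2.9)²) = 0.69
Qₚ = 0.69 < Kₚ = 10, so the forward reaction proceeds.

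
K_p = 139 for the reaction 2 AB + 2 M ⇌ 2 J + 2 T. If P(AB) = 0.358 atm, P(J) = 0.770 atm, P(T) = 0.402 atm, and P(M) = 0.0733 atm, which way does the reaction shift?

neither direction; the system is at equilibrium

Q_p = P(J)²·P(T)² / (P(AB)²·P(M)²) = (0.770)²·(0.402)² / ((0.358)²·(0.0733)²) = 139
Q_p = 139 = K_p, so the system is already at equilibrium.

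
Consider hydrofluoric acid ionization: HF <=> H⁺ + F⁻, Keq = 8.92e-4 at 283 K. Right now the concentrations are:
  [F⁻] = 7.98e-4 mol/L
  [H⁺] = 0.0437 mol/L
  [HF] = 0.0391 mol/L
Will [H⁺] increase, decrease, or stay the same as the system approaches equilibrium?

stay the same

Q = [H⁺]·[F⁻] / [HF] = (0.0437)·(7.98e-4) / (0.0391) = 8.92e-4
Q = 8.92e-4 = Keq; the system is at equilibrium.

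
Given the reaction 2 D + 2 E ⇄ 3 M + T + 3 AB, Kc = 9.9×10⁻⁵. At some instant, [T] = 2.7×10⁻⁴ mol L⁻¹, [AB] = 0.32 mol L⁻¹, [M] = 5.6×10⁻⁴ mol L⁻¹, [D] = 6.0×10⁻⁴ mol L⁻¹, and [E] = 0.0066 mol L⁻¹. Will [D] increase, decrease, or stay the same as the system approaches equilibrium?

stay the same

Qc = [M]³·[T]·[AB]³ / ([D]²·[E]²) = (5.6×10⁻⁴)³·(2.7×10⁻⁴)·(0.32)³ / ((6.0×10⁻⁴)²·(0.0066)²) = 9.9×10⁻⁵
Qc = 9.9×10⁻⁵ = Kc; the system is at equilibrium.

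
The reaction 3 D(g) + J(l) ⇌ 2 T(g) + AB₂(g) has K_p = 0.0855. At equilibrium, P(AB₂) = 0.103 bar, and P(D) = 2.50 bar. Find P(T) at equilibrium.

P(T) = 3.60 bar

(J is a pure liquid — omitted from K_p.)
At equilibrium, K_p = P(T)²·P(AB₂) / P(D)³ = 0.0855.
(P(T))²·(0.103) / (2.50)³ = 0.0855
P(T)² = 13.0 ⇒ P(T) = 3.60 bar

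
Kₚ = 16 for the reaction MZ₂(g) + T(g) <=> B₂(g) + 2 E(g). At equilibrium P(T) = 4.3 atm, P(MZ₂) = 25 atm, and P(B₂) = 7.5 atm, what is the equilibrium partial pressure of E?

At equilibrium, Kₚ = P(B₂)·P(E)² / (P(MZ₂)·P(T)) = 16.
(7.5)·(P(E))² / ((25)·(4.3)) = 16
P(E)² = 229 ⇒ P(E) = 15 atm

P(E) = 15 atm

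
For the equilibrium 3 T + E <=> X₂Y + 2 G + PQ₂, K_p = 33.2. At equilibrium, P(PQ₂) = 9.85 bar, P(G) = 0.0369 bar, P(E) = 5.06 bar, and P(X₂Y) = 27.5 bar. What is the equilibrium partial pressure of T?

P(T) = 0.130 bar

At equilibrium, K_p = P(X₂Y)·P(G)²·P(PQ₂) / (P(T)³·P(E)) = 33.2.
(27.5)·(0.0369)²·(9.85) / ((P(T))³·(5.06)) = 33.2
P(T)³ = 0.00220 ⇒ P(T) = 0.130 bar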